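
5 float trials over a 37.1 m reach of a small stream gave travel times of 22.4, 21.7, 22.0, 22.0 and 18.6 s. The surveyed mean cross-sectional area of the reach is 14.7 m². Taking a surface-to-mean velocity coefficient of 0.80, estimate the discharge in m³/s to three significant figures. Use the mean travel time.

t̄ = (22.4 + 21.7 + 22.0 + 22.0 + 18.6) / 5 = 21.34 s
v_surface = L / t̄ = 37.1 / 21.34 = 1.739 m/s
v_mean = 0.80 × 1.739 = 1.391 m/s
Q = A × v_mean = 14.7 × 1.391 = 20.44 m³/s

20.4 m³/s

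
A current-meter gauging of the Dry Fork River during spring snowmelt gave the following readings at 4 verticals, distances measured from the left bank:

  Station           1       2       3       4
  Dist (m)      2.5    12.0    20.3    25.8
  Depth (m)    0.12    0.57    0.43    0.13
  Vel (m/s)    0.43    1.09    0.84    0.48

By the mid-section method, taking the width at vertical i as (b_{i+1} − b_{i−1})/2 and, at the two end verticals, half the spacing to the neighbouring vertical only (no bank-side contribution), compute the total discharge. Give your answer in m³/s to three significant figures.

w_1 = (12.0 − 2.5)/2 = 4.75 m; q_1 = 0.43 × 0.12 × 4.75 = 0.2451 m³/s
w_2 = (20.3 − 2.5)/2 = 8.9 m; q_2 = 1.09 × 0.57 × 8.9 = 5.530 m³/s
w_3 = (25.8 − 12.0)/2 = 6.9 m; q_3 = 0.84 × 0.43 × 6.9 = 2.492 m³/s
w_4 = (25.8 − 20.3)/2 = 2.75 m; q_4 = 0.48 × 0.13 × 2.75 = 0.1716 m³/s
Q = Σ qᵢ = 8.439 m³/s

8.44 m³/s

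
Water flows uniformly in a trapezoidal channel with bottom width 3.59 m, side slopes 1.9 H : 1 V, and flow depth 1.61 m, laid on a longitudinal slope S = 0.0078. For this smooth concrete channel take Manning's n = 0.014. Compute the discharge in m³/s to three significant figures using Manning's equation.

A = (b + z·y)·y = (3.59 + 1.9×1.61)×1.61 = 10.70 m²
P = b + 2y√(1+z²) = 3.59 + 2×1.61×√(1+1.9²) = 10.50 m
R = A/P = 10.70/10.50 = 1.019 m
Q = (1/n)·A·R^(2/3)·S^(1/2) = (1/0.014) × 10.70 × 1.019^(2/3) × 0.0078^(1/2) = 68.39 m³/s

68.4 m³/s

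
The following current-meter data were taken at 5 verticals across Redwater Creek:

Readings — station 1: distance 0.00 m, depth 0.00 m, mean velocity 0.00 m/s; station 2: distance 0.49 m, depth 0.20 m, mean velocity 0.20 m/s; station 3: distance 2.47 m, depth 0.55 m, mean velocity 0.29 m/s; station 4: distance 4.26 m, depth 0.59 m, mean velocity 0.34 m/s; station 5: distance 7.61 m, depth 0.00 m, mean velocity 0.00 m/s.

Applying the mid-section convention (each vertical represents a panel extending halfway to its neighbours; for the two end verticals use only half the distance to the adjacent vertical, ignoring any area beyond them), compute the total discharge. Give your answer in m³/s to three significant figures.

0.866 m³/s

w_2 = (2.47 − 0.00)/2 = 1.235 m; q_2 = 0.20 × 0.20 × 1.235 = 0.04940 m³/s
w_3 = (4.26 − 0.49)/2 = 1.885 m; q_3 = 0.29 × 0.55 × 1.885 = 0.3007 m³/s
w_4 = (7.61 − 2.47)/2 = 2.57 m; q_4 = 0.34 × 0.59 × 2.57 = 0.5155 m³/s
Stations 1, 5 contribute zero (depth or velocity is 0).
Q = Σ qᵢ = 0.8656 m³/s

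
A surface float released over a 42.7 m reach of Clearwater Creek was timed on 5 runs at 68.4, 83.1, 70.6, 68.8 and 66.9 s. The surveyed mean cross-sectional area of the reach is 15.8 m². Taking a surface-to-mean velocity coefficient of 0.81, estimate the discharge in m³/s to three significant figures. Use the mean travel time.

t̄ = (68.4 + 83.1 + 70.6 + 68.8 + 66.9) / 5 = 71.56 s
v_surface = L / t̄ = 42.7 / 71.56 = 0.5967 m/s
v_mean = 0.81 × 0.5967 = 0.4833 m/s
Q = A × v_mean = 15.8 × 0.4833 = 7.637 m³/s

7.64 m³/s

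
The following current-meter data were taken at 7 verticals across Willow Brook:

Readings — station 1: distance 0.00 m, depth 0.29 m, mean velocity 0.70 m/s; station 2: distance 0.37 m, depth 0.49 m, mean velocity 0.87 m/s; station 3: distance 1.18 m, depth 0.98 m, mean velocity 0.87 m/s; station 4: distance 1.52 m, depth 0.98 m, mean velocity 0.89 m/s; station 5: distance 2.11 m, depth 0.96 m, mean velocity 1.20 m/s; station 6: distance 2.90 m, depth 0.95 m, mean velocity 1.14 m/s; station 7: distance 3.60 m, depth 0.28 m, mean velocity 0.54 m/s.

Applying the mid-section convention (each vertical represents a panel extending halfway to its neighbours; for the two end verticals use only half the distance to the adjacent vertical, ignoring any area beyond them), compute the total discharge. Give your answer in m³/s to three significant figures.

2.84 m³/s

w_1 = (0.37 − 0.00)/2 = 0.185 m; q_1 = 0.70 × 0.29 × 0.185 = 0.03756 m³/s
w_2 = (1.18 − 0.00)/2 = 0.59 m; q_2 = 0.87 × 0.49 × 0.59 = 0.2515 m³/s
w_3 = (1.52 − 0.37)/2 = 0.575 m; q_3 = 0.87 × 0.98 × 0.575 = 0.4902 m³/s
w_4 = (2.11 − 1.18)/2 = 0.465 m; q_4 = 0.89 × 0.98 × 0.465 = 0.4056 m³/s
w_5 = (2.90 − 1.52)/2 = 0.69 m; q_5 = 1.20 × 0.96 × 0.69 = 0.7949 m³/s
w_6 = (3.60 − 2.11)/2 = 0.745 m; q_6 = 1.14 × 0.95 × 0.745 = 0.8068 m³/s
w_7 = (3.60 − 2.90)/2 = 0.35 m; q_7 = 0.54 × 0.28 × 0.35 = 0.05292 m³/s
Q = Σ qᵢ = 2.840 m³/s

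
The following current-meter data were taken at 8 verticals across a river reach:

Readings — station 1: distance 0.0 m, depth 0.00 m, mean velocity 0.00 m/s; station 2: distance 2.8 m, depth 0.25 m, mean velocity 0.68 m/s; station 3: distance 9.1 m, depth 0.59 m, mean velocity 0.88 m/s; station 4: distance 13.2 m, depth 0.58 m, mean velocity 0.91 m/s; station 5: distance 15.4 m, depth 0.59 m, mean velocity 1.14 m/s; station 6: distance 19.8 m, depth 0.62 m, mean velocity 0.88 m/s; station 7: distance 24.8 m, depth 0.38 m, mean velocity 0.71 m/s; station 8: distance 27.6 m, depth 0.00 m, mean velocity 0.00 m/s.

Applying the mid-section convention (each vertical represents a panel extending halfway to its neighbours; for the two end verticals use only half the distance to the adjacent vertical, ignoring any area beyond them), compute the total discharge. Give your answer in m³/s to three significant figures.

11.0 m³/s

w_2 = (9.1 − 0.0)/2 = 4.55 m; q_2 = 0.68 × 0.25 × 4.55 = 0.7735 m³/s
w_3 = (13.2 − 2.8)/2 = 5.2 m; q_3 = 0.88 × 0.59 × 5.2 = 2.700 m³/s
w_4 = (15.4 − 9.1)/2 = 3.15 m; q_4 = 0.91 × 0.58 × 3.15 = 1.663 m³/s
w_5 = (19.8 − 13.2)/2 = 3.3 m; q_5 = 1.14 × 0.59 × 3.3 = 2.220 m³/s
w_6 = (24.8 − 15.4)/2 = 4.7 m; q_6 = 0.88 × 0.62 × 4.7 = 2.564 m³/s
w_7 = (27.6 − 19.8)/2 = 3.9 m; q_7 = 0.71 × 0.38 × 3.9 = 1.052 m³/s
Stations 1, 8 contribute zero (depth or velocity is 0).
Q = Σ qᵢ = 10.97 m³/s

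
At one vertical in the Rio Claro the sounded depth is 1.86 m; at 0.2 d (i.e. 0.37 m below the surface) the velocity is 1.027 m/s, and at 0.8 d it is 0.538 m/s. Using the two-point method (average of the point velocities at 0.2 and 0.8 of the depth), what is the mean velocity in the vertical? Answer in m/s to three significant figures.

0.783 m/s

v̄ = (1.027 + 0.538) / 2 = 0.7825 m/s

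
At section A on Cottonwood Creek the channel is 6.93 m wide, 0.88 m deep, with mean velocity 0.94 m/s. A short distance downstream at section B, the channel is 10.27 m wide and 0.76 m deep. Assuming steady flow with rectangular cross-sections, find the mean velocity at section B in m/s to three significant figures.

Q = A₁V₁ = (6.93×0.88) × 0.94 = 5.732 m³/s
A₂ = 10.27 × 0.76 = 7.805 m²
V₂ = Q/A₂ = 5.732/7.805 = 0.7344 m/s

0.734 m/s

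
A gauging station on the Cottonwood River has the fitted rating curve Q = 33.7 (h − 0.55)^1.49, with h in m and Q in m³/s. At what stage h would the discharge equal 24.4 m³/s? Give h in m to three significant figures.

1.36 m

h − h₀ = (Q/C)^(1/b) = (24.4/33.7)^(1/1.49) = 0.8052 m
h = 0.55 + 0.8052 = 1.355 m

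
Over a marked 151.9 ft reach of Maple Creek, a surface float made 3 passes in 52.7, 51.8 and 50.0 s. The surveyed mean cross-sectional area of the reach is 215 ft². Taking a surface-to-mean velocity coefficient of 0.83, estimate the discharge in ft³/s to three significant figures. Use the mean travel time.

t̄ = (52.7 + 51.8 + 50.0) / 3 = 51.5 s
v_surface = L / t̄ = 151.9 / 51.5 = 2.950 ft/s
v_mean = 0.83 × 2.950 = 2.448 ft/s
Q = A × v_mean = 215 × 2.448 = 526.3 ft³/s

526 ft³/s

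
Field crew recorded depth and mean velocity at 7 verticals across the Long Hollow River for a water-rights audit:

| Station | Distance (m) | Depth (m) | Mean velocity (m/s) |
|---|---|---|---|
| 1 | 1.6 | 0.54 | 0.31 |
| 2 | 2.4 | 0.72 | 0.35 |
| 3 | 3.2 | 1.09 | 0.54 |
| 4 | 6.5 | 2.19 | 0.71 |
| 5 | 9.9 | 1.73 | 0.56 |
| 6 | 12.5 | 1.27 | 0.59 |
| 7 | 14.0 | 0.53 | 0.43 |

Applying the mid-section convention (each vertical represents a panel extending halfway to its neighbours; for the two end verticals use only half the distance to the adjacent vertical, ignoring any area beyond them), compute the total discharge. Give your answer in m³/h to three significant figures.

40700 m³/h

w_1 = (2.4 − 1.6)/2 = 0.4 m; q_1 = 0.31 × 0.54 × 0.4 = 0.06696 m³/s
w_2 = (3.2 − 1.6)/2 = 0.8 m; q_2 = 0.35 × 0.72 × 0.8 = 0.2016 m³/s
w_3 = (6.5 − 2.4)/2 = 2.05 m; q_3 = 0.54 × 1.09 × 2.05 = 1.207 m³/s
w_4 = (9.9 − 3.2)/2 = 3.35 m; q_4 = 0.71 × 2.19 × 3.35 = 5.209 m³/s
w_5 = (12.5 − 6.5)/2 = 3 m; q_5 = 0.56 × 1.73 × 3 = 2.906 m³/s
w_6 = (14.0 − 9.9)/2 = 2.05 m; q_6 = 0.59 × 1.27 × 2.05 = 1.536 m³/s
w_7 = (14.0 − 12.5)/2 = 0.75 m; q_7 = 0.43 × 0.53 × 0.75 = 0.1709 m³/s
Q = Σ qᵢ = 11.30 m³/s
= 11.30 × 3600 = 40670 m³/h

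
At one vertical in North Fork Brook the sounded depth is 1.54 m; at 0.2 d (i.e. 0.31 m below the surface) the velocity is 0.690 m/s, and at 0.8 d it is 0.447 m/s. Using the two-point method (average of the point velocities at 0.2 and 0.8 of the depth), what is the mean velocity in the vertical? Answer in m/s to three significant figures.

0.569 m/s

v̄ = (0.690 + 0.447) / 2 = 0.5685 m/s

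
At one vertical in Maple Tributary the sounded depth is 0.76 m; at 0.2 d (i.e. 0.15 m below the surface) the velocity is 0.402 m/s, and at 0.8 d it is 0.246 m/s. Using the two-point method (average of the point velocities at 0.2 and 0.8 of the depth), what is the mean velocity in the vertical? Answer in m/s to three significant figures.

0.324 m/s

v̄ = (0.402 + 0.246) / 2 = 0.3240 m/s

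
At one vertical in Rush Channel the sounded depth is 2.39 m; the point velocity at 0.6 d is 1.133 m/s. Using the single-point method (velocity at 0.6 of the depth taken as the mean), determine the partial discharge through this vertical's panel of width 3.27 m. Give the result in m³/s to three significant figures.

8.85 m³/s

v̄ = v₀.₆ = 1.133 m/s
q = v̄ × d × w = 1.133 × 2.39 × 3.27 = 8.855 m³/s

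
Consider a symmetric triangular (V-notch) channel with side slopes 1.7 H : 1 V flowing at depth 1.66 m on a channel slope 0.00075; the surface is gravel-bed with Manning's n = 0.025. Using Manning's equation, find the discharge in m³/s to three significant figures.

4.10 m³/s

A = z·y² = 1.7×1.66² = 4.685 m²
P = 2y√(1+z²) = 2×1.66×√(1+1.7²) = 6.548 m
R = A/P = 4.685/6.548 = 0.7154 m
Q = (1/n)·A·R^(2/3)·S^(1/2) = (1/0.025) × 4.685 × 0.7154^(2/3) × 0.00075^(1/2) = 4.105 m³/s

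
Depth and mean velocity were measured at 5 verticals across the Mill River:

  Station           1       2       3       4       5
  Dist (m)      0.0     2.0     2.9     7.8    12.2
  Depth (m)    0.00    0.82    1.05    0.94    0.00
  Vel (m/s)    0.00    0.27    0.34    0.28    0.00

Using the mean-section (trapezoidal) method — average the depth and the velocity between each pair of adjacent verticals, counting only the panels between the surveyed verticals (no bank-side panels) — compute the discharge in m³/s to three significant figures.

Panel 1-2: Δb = 2 m, d̄ = (0.00+0.82)/2 = 0.41, v̄ = (0.00+0.27)/2 = 0.135 → q = 2×0.41×0.135 = 0.1107 m³/s
Panel 2-3: Δb = 0.9 m, d̄ = (0.82+1.05)/2 = 0.935, v̄ = (0.27+0.34)/2 = 0.305 → q = 0.9×0.935×0.305 = 0.2567 m³/s
Panel 3-4: Δb = 4.9 m, d̄ = (1.05+0.94)/2 = 0.995, v̄ = (0.34+0.28)/2 = 0.31 → q = 4.9×0.995×0.31 = 1.511 m³/s
Panel 4-5: Δb = 4.4 m, d̄ = (0.94+0.00)/2 = 0.47, v̄ = (0.28+0.00)/2 = 0.14 → q = 4.4×0.47×0.14 = 0.2895 m³/s
Q = Σ q = 2.168 m³/s

2.17 m³/s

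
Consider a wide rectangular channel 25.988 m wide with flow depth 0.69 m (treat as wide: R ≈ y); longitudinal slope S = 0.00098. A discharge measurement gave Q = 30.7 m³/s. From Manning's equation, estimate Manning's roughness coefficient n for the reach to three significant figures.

A = b·y = 25.988 × 0.69 = 17.93 m²
Wide channel: R ≈ y = 0.69 m
n = (1/Q)·A·R^(2/3)·S^(1/2) = (1/30.7) × 17.93 × 0.7808 × 0.03130 = 0.01428

0.0143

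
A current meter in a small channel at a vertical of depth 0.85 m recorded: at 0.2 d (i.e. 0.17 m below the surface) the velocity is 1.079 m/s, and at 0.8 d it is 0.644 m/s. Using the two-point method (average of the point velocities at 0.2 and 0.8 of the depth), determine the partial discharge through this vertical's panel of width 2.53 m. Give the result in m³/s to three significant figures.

1.85 m³/s

v̄ = (1.079 + 0.644) / 2 = 0.8615 m/s
q = v̄ × d × w = 0.8615 × 0.85 × 2.53 = 1.853 m³/s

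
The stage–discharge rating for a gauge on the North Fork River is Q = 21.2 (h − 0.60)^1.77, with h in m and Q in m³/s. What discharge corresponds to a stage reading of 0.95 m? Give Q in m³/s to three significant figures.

Q = 21.2 × (0.95 − 0.60)^1.77 = 21.2 × 0.35^1.77 = 3.306 m³/s

3.31 m³/s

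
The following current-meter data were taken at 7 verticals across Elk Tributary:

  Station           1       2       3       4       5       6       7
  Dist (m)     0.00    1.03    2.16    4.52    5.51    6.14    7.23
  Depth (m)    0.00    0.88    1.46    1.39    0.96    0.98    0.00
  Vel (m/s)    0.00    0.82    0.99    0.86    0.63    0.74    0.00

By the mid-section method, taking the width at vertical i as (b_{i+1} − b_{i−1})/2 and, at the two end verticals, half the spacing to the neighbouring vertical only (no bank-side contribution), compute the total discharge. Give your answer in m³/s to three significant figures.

6.42 m³/s

w_2 = (2.16 − 0.00)/2 = 1.08 m; q_2 = 0.82 × 0.88 × 1.08 = 0.7793 m³/s
w_3 = (4.52 − 1.03)/2 = 1.745 m; q_3 = 0.99 × 1.46 × 1.745 = 2.522 m³/s
w_4 = (5.51 − 2.16)/2 = 1.675 m; q_4 = 0.86 × 1.39 × 1.675 = 2.002 m³/s
w_5 = (6.14 − 4.52)/2 = 0.81 m; q_5 = 0.63 × 0.96 × 0.81 = 0.4899 m³/s
w_6 = (7.23 − 5.51)/2 = 0.86 m; q_6 = 0.74 × 0.98 × 0.86 = 0.6237 m³/s
Stations 1, 7 contribute zero (depth or velocity is 0).
Q = Σ qᵢ = 6.417 m³/s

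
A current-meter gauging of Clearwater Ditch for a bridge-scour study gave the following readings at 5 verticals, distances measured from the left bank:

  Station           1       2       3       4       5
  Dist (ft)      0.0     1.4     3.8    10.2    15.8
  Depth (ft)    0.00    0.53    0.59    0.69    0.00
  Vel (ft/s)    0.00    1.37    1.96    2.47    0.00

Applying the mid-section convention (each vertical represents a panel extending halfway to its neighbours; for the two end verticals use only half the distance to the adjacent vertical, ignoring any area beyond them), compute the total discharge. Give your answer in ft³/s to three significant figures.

16.7 ft³/s

w_2 = (3.8 − 0.0)/2 = 1.9 ft; q_2 = 1.37 × 0.53 × 1.9 = 1.380 ft³/s
w_3 = (10.2 − 1.4)/2 = 4.4 ft; q_3 = 1.96 × 0.59 × 4.4 = 5.088 ft³/s
w_4 = (15.8 − 3.8)/2 = 6 ft; q_4 = 2.47 × 0.69 × 6 = 10.23 ft³/s
Stations 1, 5 contribute zero (depth or velocity is 0).
Q = Σ qᵢ = 16.69 ft³/s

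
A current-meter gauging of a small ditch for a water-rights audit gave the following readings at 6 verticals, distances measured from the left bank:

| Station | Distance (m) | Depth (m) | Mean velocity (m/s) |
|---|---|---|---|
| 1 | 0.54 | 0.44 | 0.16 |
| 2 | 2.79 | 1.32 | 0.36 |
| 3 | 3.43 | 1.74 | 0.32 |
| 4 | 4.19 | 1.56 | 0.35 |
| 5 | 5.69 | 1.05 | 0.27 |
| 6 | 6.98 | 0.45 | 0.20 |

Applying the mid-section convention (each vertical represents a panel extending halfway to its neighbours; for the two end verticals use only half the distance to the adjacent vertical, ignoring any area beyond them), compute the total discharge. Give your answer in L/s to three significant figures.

2230 L/s

w_1 = (2.79 − 0.54)/2 = 1.125 m; q_1 = 0.16 × 0.44 × 1.125 = 0.07920 m³/s
w_2 = (3.43 − 0.54)/2 = 1.445 m; q_2 = 0.36 × 1.32 × 1.445 = 0.6867 m³/s
w_3 = (4.19 − 2.79)/2 = 0.7 m; q_3 = 0.32 × 1.74 × 0.7 = 0.3898 m³/s
w_4 = (5.69 − 3.43)/2 = 1.13 m; q_4 = 0.35 × 1.56 × 1.13 = 0.6170 m³/s
w_5 = (6.98 − 4.19)/2 = 1.395 m; q_5 = 0.27 × 1.05 × 1.395 = 0.3955 m³/s
w_6 = (6.98 − 5.69)/2 = 0.645 m; q_6 = 0.20 × 0.45 × 0.645 = 0.05805 m³/s
Q = Σ qᵢ = 2.226 m³/s
= 2.226 × 1000 = 2226 L/s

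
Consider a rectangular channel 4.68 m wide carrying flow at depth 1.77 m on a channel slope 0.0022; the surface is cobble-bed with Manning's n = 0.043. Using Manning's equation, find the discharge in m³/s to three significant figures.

A = b·y = 4.68 × 1.77 = 8.284 m²
P = b + 2y = 4.68 + 2×1.77 = 8.220 m
R = A/P = 8.284/8.220 = 1.008 m
Q = (1/n)·A·R^(2/3)·S^(1/2) = (1/0.043) × 8.284 × 1.008^(2/3) × 0.0022^(1/2) = 9.082 m³/s

9.08 m³/s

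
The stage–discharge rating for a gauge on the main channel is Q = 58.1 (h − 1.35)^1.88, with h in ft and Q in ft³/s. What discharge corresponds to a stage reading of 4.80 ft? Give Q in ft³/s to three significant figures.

596 ft³/s

Q = 58.1 × (4.80 − 1.35)^1.88 = 58.1 × 3.45^1.88 = 596.0 ft³/s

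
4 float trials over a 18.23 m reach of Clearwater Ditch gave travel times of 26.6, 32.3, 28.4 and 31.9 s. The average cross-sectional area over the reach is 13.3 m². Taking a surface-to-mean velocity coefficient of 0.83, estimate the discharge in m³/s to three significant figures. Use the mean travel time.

6.75 m³/s

t̄ = (26.6 + 32.3 + 28.4 + 31.9) / 4 = 29.8 s
v_surface = L / t̄ = 18.23 / 29.8 = 0.6117 m/s
v_mean = 0.83 × 0.6117 = 0.5077 m/s
Q = A × v_mean = 13.3 × 0.5077 = 6.753 m³/s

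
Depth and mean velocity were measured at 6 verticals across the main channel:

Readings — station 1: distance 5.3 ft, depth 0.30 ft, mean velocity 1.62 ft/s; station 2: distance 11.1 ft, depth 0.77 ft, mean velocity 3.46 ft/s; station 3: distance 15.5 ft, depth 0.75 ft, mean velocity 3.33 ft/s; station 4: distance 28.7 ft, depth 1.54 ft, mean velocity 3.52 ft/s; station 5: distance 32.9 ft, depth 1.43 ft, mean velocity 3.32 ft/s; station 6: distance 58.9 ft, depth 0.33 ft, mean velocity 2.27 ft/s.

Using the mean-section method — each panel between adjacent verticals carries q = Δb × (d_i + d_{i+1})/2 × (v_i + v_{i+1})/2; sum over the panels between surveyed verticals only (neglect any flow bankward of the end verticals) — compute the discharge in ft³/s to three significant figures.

156 ft³/s

Panel 1-2: Δb = 5.8 ft, d̄ = (0.30+0.77)/2 = 0.535, v̄ = (1.62+3.46)/2 = 2.54 → q = 5.8×0.535×2.54 = 7.882 ft³/s
Panel 2-3: Δb = 4.4 ft, d̄ = (0.77+0.75)/2 = 0.76, v̄ = (3.46+3.33)/2 = 3.395 → q = 4.4×0.76×3.395 = 11.35 ft³/s
Panel 3-4: Δb = 13.2 ft, d̄ = (0.75+1.54)/2 = 1.145, v̄ = (3.33+3.52)/2 = 3.425 → q = 13.2×1.145×3.425 = 51.77 ft³/s
Panel 4-5: Δb = 4.2 ft, d̄ = (1.54+1.43)/2 = 1.485, v̄ = (3.52+3.32)/2 = 3.42 → q = 4.2×1.485×3.42 = 21.33 ft³/s
Panel 5-6: Δb = 26 ft, d̄ = (1.43+0.33)/2 = 0.88, v̄ = (3.32+2.27)/2 = 2.795 → q = 26×0.88×2.795 = 63.95 ft³/s
Q = Σ q = 156.3 ft³/s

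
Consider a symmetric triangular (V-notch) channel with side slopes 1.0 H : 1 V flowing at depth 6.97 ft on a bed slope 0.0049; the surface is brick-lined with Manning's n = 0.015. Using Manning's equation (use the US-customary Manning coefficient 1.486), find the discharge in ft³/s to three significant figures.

615 ft³/s

A = z·y² = 1.0×6.97² = 48.58 ft²
P = 2y√(1+z²) = 2×6.97×√(1+1.0²) = 19.71 ft
R = A/P = 48.58/19.71 = 2.464 ft
Q = (1.486/n)·A·R^(2/3)·S^(1/2) = (1.486/0.015) × 48.58 × 2.464^(2/3) × 0.0049^(1/2) = 614.6 ft³/s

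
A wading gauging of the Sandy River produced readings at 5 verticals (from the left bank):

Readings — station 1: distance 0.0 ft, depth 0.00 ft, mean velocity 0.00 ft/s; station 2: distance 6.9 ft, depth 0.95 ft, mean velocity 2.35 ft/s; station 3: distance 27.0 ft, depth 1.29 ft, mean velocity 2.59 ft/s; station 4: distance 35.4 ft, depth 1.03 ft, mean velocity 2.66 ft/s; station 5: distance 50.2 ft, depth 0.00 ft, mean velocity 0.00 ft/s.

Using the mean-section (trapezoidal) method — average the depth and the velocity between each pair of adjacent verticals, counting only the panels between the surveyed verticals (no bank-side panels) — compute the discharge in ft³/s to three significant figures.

95.2 ft³/s

Panel 1-2: Δb = 6.9 ft, d̄ = (0.00+0.95)/2 = 0.475, v̄ = (0.00+2.35)/2 = 1.175 → q = 6.9×0.475×1.175 = 3.851 ft³/s
Panel 2-3: Δb = 20.1 ft, d̄ = (0.95+1.29)/2 = 1.12, v̄ = (2.35+2.59)/2 = 2.47 → q = 20.1×1.12×2.47 = 55.60 ft³/s
Panel 3-4: Δb = 8.4 ft, d̄ = (1.29+1.03)/2 = 1.16, v̄ = (2.59+2.66)/2 = 2.625 → q = 8.4×1.16×2.625 = 25.58 ft³/s
Panel 4-5: Δb = 14.8 ft, d̄ = (1.03+0.00)/2 = 0.515, v̄ = (2.66+0.00)/2 = 1.33 → q = 14.8×0.515×1.33 = 10.14 ft³/s
Q = Σ q = 95.17 ft³/s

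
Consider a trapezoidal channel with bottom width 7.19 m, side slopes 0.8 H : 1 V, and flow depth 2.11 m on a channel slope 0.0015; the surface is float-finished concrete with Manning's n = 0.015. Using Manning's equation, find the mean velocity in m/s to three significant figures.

3.36 m/s

A = (b + z·y)·y = (7.19 + 0.8×2.11)×2.11 = 18.73 m²
P = b + 2y√(1+z²) = 7.19 + 2×2.11×√(1+0.8²) = 12.59 m
R = A/P = 18.73/12.59 = 1.487 m
Q = (1/n)·A·R^(2/3)·S^(1/2) = (1/0.015) × 18.73 × 1.487^(2/3) × 0.0015^(1/2) = 63.02 m³/s
V = Q/A = 63.02/18.73 = 3.364 m/s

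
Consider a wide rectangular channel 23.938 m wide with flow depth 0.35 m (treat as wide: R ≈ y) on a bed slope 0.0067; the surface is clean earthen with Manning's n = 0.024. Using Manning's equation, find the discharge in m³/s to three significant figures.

A = b·y = 23.938 × 0.35 = 8.378 m²
Wide channel: R ≈ y = 0.35 m
Q = (1/n)·A·R^(2/3)·S^(1/2) = (1/0.024) × 8.378 × 0.3500^(2/3) × 0.0067^(1/2) = 14.19 m³/s

14.2 m³/s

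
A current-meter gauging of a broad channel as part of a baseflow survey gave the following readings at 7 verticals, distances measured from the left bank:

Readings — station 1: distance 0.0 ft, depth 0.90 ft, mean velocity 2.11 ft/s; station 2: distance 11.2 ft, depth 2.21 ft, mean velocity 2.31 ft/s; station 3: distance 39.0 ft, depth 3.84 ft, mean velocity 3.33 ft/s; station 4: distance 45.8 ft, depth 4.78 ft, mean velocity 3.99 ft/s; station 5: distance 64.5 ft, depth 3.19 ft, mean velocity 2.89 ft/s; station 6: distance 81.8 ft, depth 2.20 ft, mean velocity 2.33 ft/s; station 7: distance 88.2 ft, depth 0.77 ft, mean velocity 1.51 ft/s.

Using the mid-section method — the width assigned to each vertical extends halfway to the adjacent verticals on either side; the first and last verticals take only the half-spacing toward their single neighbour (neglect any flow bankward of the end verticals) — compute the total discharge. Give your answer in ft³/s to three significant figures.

w_1 = (11.2 − 0.0)/2 = 5.6 ft; q_1 = 2.11 × 0.90 × 5.6 = 10.63 ft³/s
w_2 = (39.0 − 0.0)/2 = 19.5 ft; q_2 = 2.31 × 2.21 × 19.5 = 99.55 ft³/s
w_3 = (45.8 − 11.2)/2 = 17.3 ft; q_3 = 3.33 × 3.84 × 17.3 = 221.2 ft³/s
w_4 = (64.5 − 39.0)/2 = 12.75 ft; q_4 = 3.99 × 4.78 × 12.75 = 243.2 ft³/s
w_5 = (81.8 − 45.8)/2 = 18 ft; q_5 = 2.89 × 3.19 × 18 = 165.9 ft³/s
w_6 = (88.2 − 64.5)/2 = 11.85 ft; q_6 = 2.33 × 2.20 × 11.85 = 60.74 ft³/s
w_7 = (88.2 − 81.8)/2 = 3.2 ft; q_7 = 1.51 × 0.77 × 3.2 = 3.721 ft³/s
Q = Σ qᵢ = 805.0 ft³/s

805 ft³/s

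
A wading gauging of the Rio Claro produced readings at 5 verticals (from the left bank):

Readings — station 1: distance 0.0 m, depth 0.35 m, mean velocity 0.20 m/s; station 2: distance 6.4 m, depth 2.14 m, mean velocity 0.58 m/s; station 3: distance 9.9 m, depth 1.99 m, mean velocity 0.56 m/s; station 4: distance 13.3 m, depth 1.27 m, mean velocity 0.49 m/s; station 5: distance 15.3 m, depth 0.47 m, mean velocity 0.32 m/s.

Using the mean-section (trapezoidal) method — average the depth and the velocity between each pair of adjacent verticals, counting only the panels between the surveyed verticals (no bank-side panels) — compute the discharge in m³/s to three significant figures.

Panel 1-2: Δb = 6.4 m, d̄ = (0.35+2.14)/2 = 1.245, v̄ = (0.20+0.58)/2 = 0.39 → q = 6.4×1.245×0.39 = 3.108 m³/s
Panel 2-3: Δb = 3.5 m, d̄ = (2.14+1.99)/2 = 2.065, v̄ = (0.58+0.56)/2 = 0.57 → q = 3.5×2.065×0.57 = 4.120 m³/s
Panel 3-4: Δb = 3.4 m, d̄ = (1.99+1.27)/2 = 1.63, v̄ = (0.56+0.49)/2 = 0.525 → q = 3.4×1.63×0.525 = 2.910 m³/s
Panel 4-5: Δb = 2 m, d̄ = (1.27+0.47)/2 = 0.87, v̄ = (0.49+0.32)/2 = 0.405 → q = 2×0.87×0.405 = 0.7047 m³/s
Q = Σ q = 10.84 m³/s

10.8 m³/s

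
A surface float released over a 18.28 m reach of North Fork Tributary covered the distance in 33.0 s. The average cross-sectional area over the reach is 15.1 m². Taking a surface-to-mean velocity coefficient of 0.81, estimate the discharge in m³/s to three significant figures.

6.78 m³/s

v_surface = L / t̄ = 18.28 / 33 = 0.5539 m/s
v_mean = 0.81 × 0.5539 = 0.4487 m/s
Q = A × v_mean = 15.1 × 0.4487 = 6.775 m³/s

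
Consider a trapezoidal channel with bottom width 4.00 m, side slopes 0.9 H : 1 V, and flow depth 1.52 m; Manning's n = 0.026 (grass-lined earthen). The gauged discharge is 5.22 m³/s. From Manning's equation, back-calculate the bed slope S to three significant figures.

A = (b + z·y)·y = (4.00 + 0.9×1.52)×1.52 = 8.159 m²
P = b + 2y√(1+z²) = 4.00 + 2×1.52×√(1+0.9²) = 8.090 m
R = A/P = 8.159/8.090 = 1.009 m
S = (Q·n / (1·A·R^(2/3)))² = (5.22×0.026 / (1×8.159×1.006))² = 0.0002735

0.000274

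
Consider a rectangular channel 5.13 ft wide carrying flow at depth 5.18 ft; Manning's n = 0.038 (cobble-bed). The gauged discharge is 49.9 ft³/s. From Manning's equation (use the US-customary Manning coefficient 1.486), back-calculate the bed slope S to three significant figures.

0.00112

A = b·y = 5.13 × 5.18 = 26.57 ft²
P = b + 2y = 5.13 + 2×5.18 = 15.49 ft
R = A/P = 26.57/15.49 = 1.716 ft
S = (Q·n / (1.486·A·R^(2/3)))² = (49.9×0.038 / (1.486×26.57×1.433))² = 0.001123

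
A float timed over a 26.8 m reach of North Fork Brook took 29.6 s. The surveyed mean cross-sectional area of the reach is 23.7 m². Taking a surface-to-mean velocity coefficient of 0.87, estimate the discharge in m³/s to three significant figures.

18.7 m³/s

v_surface = L / t̄ = 26.8 / 29.6 = 0.9054 m/s
v_mean = 0.87 × 0.9054 = 0.7877 m/s
Q = A × v_mean = 23.7 × 0.7877 = 18.67 m³/s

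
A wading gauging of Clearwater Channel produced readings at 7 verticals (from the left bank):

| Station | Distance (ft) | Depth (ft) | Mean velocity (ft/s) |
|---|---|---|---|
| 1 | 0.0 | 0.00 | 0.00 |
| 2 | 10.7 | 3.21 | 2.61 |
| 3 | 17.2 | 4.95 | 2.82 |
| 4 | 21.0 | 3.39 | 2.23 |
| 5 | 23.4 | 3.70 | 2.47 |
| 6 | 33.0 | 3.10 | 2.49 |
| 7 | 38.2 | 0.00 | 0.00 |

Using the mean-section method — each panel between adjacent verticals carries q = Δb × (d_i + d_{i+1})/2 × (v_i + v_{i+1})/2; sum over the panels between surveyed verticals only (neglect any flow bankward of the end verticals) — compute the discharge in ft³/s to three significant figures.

Panel 1-2: Δb = 10.7 ft, d̄ = (0.00+3.21)/2 = 1.605, v̄ = (0.00+2.61)/2 = 1.305 → q = 10.7×1.605×1.305 = 22.41 ft³/s
Panel 2-3: Δb = 6.5 ft, d̄ = (3.21+4.95)/2 = 4.08, v̄ = (2.61+2.82)/2 = 2.715 → q = 6.5×4.08×2.715 = 72.00 ft³/s
Panel 3-4: Δb = 3.8 ft, d̄ = (4.95+3.39)/2 = 4.17, v̄ = (2.82+2.23)/2 = 2.525 → q = 3.8×4.17×2.525 = 40.01 ft³/s
Panel 4-5: Δb = 2.4 ft, d̄ = (3.39+3.70)/2 = 3.545, v̄ = (2.23+2.47)/2 = 2.35 → q = 2.4×3.545×2.35 = 19.99 ft³/s
Panel 5-6: Δb = 9.6 ft, d̄ = (3.70+3.10)/2 = 3.4, v̄ = (2.47+2.49)/2 = 2.48 → q = 9.6×3.4×2.48 = 80.95 ft³/s
Panel 6-7: Δb = 5.2 ft, d̄ = (3.10+0.00)/2 = 1.55, v̄ = (2.49+0.00)/2 = 1.245 → q = 5.2×1.55×1.245 = 10.03 ft³/s
Q = Σ q = 245.4 ft³/s

245 ft³/s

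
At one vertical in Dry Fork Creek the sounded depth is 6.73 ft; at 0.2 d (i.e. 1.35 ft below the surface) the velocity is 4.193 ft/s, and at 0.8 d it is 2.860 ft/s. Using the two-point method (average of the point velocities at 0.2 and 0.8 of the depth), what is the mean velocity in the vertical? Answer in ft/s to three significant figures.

v̄ = (4.193 + 2.860) / 2 = 3.527 ft/s

3.53 ft/s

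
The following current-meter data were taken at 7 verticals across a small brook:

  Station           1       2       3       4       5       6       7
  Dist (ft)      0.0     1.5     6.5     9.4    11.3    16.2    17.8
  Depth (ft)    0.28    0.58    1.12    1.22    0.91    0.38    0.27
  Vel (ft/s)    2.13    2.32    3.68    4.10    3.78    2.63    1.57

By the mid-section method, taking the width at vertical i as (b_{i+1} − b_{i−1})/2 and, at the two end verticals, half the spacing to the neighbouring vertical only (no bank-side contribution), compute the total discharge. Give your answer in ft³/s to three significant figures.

w_1 = (1.5 − 0.0)/2 = 0.75 ft; q_1 = 2.13 × 0.28 × 0.75 = 0.4473 ft³/s
w_2 = (6.5 − 0.0)/2 = 3.25 ft; q_2 = 2.32 × 0.58 × 3.25 = 4.373 ft³/s
w_3 = (9.4 − 1.5)/2 = 3.95 ft; q_3 = 3.68 × 1.12 × 3.95 = 16.28 ft³/s
w_4 = (11.3 − 6.5)/2 = 2.4 ft; q_4 = 4.10 × 1.22 × 2.4 = 12.00 ft³/s
w_5 = (16.2 − 9.4)/2 = 3.4 ft; q_5 = 3.78 × 0.91 × 3.4 = 11.70 ft³/s
w_6 = (17.8 − 11.3)/2 = 3.25 ft; q_6 = 2.63 × 0.38 × 3.25 = 3.248 ft³/s
w_7 = (17.8 − 16.2)/2 = 0.8 ft; q_7 = 1.57 × 0.27 × 0.8 = 0.3391 ft³/s
Q = Σ qᵢ = 48.39 ft³/s

48.4 ft³/s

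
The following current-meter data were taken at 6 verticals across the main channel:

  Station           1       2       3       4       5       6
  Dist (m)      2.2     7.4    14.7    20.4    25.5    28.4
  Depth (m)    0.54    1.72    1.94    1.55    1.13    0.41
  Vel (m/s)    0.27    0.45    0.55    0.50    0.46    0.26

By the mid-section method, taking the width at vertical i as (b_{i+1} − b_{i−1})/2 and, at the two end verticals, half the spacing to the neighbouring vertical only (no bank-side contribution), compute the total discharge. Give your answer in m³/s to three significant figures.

w_1 = (7.4 − 2.2)/2 = 2.6 m; q_1 = 0.27 × 0.54 × 2.6 = 0.3791 m³/s
w_2 = (14.7 − 2.2)/2 = 6.25 m; q_2 = 0.45 × 1.72 × 6.25 = 4.838 m³/s
w_3 = (20.4 − 7.4)/2 = 6.5 m; q_3 = 0.55 × 1.94 × 6.5 = 6.936 m³/s
w_4 = (25.5 − 14.7)/2 = 5.4 m; q_4 = 0.50 × 1.55 × 5.4 = 4.185 m³/s
w_5 = (28.4 − 20.4)/2 = 4 m; q_5 = 0.46 × 1.13 × 4 = 2.079 m³/s
w_6 = (28.4 − 25.5)/2 = 1.45 m; q_6 = 0.26 × 0.41 × 1.45 = 0.1546 m³/s
Q = Σ qᵢ = 18.57 m³/s

18.6 m³/s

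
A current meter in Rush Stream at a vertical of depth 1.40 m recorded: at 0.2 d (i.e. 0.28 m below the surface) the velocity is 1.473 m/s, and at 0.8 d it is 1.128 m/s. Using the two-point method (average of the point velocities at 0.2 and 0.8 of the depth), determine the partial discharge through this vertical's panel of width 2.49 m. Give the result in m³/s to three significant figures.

4.53 m³/s

v̄ = (1.473 + 1.128) / 2 = 1.301 m/s
q = v̄ × d × w = 1.301 × 1.40 × 2.49 = 4.534 m³/s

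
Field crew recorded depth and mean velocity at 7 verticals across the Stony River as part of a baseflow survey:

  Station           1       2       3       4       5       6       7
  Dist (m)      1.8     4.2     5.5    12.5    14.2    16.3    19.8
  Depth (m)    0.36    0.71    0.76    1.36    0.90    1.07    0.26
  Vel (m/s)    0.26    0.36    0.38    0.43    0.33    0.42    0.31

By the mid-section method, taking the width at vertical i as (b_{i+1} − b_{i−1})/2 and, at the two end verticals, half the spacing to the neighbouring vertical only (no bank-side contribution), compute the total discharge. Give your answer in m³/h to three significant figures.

22600 m³/h

w_1 = (4.2 − 1.8)/2 = 1.2 m; q_1 = 0.26 × 0.36 × 1.2 = 0.1123 m³/s
w_2 = (5.5 − 1.8)/2 = 1.85 m; q_2 = 0.36 × 0.71 × 1.85 = 0.4729 m³/s
w_3 = (12.5 − 4.2)/2 = 4.15 m; q_3 = 0.38 × 0.76 × 4.15 = 1.199 m³/s
w_4 = (14.2 − 5.5)/2 = 4.35 m; q_4 = 0.43 × 1.36 × 4.35 = 2.544 m³/s
w_5 = (16.3 − 12.5)/2 = 1.9 m; q_5 = 0.33 × 0.90 × 1.9 = 0.5643 m³/s
w_6 = (19.8 − 14.2)/2 = 2.8 m; q_6 = 0.42 × 1.07 × 2.8 = 1.258 m³/s
w_7 = (19.8 − 16.3)/2 = 1.75 m; q_7 = 0.31 × 0.26 × 1.75 = 0.1411 m³/s
Q = Σ qᵢ = 6.291 m³/s
= 6.291 × 3600 = 22650 m³/h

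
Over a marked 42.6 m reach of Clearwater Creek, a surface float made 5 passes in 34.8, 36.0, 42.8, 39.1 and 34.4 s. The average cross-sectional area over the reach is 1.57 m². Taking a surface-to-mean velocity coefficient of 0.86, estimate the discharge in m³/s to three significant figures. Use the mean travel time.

t̄ = (34.8 + 36.0 + 42.8 + 39.1 + 34.4) / 5 = 37.42 s
v_surface = L / t̄ = 42.6 / 37.42 = 1.138 m/s
v_mean = 0.86 × 1.138 = 0.9790 m/s
Q = A × v_mean = 1.57 × 0.9790 = 1.537 m³/s

1.54 m³/s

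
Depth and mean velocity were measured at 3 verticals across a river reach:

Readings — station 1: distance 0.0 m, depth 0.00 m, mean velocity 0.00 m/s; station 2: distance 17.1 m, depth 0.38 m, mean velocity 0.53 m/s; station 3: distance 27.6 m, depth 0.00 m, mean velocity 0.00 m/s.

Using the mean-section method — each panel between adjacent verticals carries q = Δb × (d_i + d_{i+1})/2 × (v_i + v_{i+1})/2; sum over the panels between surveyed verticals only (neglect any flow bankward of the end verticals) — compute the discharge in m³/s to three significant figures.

Panel 1-2: Δb = 17.1 m, d̄ = (0.00+0.38)/2 = 0.19, v̄ = (0.00+0.53)/2 = 0.265 → q = 17.1×0.19×0.265 = 0.8610 m³/s
Panel 2-3: Δb = 10.5 m, d̄ = (0.38+0.00)/2 = 0.19, v̄ = (0.53+0.00)/2 = 0.265 → q = 10.5×0.19×0.265 = 0.5287 m³/s
Q = Σ q = 1.390 m³/s

1.39 m³/s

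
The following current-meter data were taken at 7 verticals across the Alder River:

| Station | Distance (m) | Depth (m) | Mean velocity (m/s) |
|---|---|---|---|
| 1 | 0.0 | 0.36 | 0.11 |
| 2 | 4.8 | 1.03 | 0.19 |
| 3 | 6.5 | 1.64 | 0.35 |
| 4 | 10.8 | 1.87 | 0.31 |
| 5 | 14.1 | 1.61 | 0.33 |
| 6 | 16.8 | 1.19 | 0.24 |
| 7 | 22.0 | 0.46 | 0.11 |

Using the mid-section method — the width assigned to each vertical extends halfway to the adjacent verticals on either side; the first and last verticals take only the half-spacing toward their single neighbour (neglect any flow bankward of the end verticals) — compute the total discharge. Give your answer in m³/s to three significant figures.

w_1 = (4.8 − 0.0)/2 = 2.4 m; q_1 = 0.11 × 0.36 × 2.4 = 0.09504 m³/s
w_2 = (6.5 − 0.0)/2 = 3.25 m; q_2 = 0.19 × 1.03 × 3.25 = 0.6360 m³/s
w_3 = (10.8 − 4.8)/2 = 3 m; q_3 = 0.35 × 1.64 × 3 = 1.722 m³/s
w_4 = (14.1 − 6.5)/2 = 3.8 m; q_4 = 0.31 × 1.87 × 3.8 = 2.203 m³/s
w_5 = (16.8 − 10.8)/2 = 3 m; q_5 = 0.33 × 1.61 × 3 = 1.594 m³/s
w_6 = (22.0 − 14.1)/2 = 3.95 m; q_6 = 0.24 × 1.19 × 3.95 = 1.128 m³/s
w_7 = (22.0 − 16.8)/2 = 2.6 m; q_7 = 0.11 × 0.46 × 2.6 = 0.1316 m³/s
Q = Σ qᵢ = 7.510 m³/s

7.51 m³/s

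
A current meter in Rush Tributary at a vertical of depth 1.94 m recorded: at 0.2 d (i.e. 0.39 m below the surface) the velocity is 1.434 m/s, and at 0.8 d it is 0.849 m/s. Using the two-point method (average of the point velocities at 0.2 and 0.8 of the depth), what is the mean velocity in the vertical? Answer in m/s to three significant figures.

1.14 m/s

v̄ = (1.434 + 0.849) / 2 = 1.142 m/s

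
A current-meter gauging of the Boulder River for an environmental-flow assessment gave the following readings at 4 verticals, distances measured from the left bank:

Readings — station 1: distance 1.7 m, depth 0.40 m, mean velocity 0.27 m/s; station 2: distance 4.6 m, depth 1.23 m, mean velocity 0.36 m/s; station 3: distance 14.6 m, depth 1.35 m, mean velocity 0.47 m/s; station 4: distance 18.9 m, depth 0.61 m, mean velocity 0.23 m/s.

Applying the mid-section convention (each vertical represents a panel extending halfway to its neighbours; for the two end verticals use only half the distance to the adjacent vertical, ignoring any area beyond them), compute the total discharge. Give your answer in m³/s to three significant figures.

7.85 m³/s

w_1 = (4.6 − 1.7)/2 = 1.45 m; q_1 = 0.27 × 0.40 × 1.45 = 0.1566 m³/s
w_2 = (14.6 − 1.7)/2 = 6.45 m; q_2 = 0.36 × 1.23 × 6.45 = 2.856 m³/s
w_3 = (18.9 − 4.6)/2 = 7.15 m; q_3 = 0.47 × 1.35 × 7.15 = 4.537 m³/s
w_4 = (18.9 − 14.6)/2 = 2.15 m; q_4 = 0.23 × 0.61 × 2.15 = 0.3016 m³/s
Q = Σ qᵢ = 7.851 m³/s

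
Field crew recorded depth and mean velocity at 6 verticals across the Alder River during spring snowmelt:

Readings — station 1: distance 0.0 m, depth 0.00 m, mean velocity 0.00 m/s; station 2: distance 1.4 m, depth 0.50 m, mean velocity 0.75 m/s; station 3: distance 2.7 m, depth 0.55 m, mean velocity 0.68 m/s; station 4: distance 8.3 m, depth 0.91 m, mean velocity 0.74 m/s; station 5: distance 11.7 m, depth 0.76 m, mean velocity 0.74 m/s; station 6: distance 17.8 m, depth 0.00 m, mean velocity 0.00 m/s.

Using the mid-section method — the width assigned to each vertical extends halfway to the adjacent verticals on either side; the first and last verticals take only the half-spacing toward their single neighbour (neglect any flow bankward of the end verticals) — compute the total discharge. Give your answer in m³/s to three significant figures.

7.50 m³/s

w_2 = (2.7 − 0.0)/2 = 1.35 m; q_2 = 0.75 × 0.50 × 1.35 = 0.5063 m³/s
w_3 = (8.3 − 1.4)/2 = 3.45 m; q_3 = 0.68 × 0.55 × 3.45 = 1.290 m³/s
w_4 = (11.7 − 2.7)/2 = 4.5 m; q_4 = 0.74 × 0.91 × 4.5 = 3.030 m³/s
w_5 = (17.8 − 8.3)/2 = 4.75 m; q_5 = 0.74 × 0.76 × 4.75 = 2.671 m³/s
Stations 1, 6 contribute zero (depth or velocity is 0).
Q = Σ qᵢ = 7.498 m³/s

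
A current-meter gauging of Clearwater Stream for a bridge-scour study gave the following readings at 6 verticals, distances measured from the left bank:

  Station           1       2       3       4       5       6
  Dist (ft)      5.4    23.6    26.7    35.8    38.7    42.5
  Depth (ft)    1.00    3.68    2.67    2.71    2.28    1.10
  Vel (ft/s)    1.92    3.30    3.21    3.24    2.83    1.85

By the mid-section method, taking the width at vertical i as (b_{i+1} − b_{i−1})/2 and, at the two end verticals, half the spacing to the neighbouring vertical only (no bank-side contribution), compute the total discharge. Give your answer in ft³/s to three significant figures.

w_1 = (23.6 − 5.4)/2 = 9.1 ft; q_1 = 1.92 × 1.00 × 9.1 = 17.47 ft³/s
w_2 = (26.7 − 5.4)/2 = 10.65 ft; q_2 = 3.30 × 3.68 × 10.65 = 129.3 ft³/s
w_3 = (35.8 − 23.6)/2 = 6.1 ft; q_3 = 3.21 × 2.67 × 6.1 = 52.28 ft³/s
w_4 = (38.7 − 26.7)/2 = 6 ft; q_4 = 3.24 × 2.71 × 6 = 52.68 ft³/s
w_5 = (42.5 − 35.8)/2 = 3.35 ft; q_5 = 2.83 × 2.28 × 3.35 = 21.62 ft³/s
w_6 = (42.5 − 38.7)/2 = 1.9 ft; q_6 = 1.85 × 1.10 × 1.9 = 3.867 ft³/s
Q = Σ qᵢ = 277.3 ft³/s

277 ft³/s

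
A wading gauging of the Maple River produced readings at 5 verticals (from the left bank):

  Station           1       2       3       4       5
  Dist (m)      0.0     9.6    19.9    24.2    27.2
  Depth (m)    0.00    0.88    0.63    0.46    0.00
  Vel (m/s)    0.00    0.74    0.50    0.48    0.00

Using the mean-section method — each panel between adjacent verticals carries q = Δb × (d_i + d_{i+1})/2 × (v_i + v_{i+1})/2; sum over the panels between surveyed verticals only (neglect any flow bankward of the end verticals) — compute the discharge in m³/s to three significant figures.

Panel 1-2: Δb = 9.6 m, d̄ = (0.00+0.88)/2 = 0.44, v̄ = (0.00+0.74)/2 = 0.37 → q = 9.6×0.44×0.37 = 1.563 m³/s
Panel 2-3: Δb = 10.3 m, d̄ = (0.88+0.63)/2 = 0.755, v̄ = (0.74+0.50)/2 = 0.62 → q = 10.3×0.755×0.62 = 4.821 m³/s
Panel 3-4: Δb = 4.3 m, d̄ = (0.63+0.46)/2 = 0.545, v̄ = (0.50+0.48)/2 = 0.49 → q = 4.3×0.545×0.49 = 1.148 m³/s
Panel 4-5: Δb = 3 m, d̄ = (0.46+0.00)/2 = 0.23, v̄ = (0.48+0.00)/2 = 0.24 → q = 3×0.23×0.24 = 0.1656 m³/s
Q = Σ q = 7.698 m³/s

7.70 m³/s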